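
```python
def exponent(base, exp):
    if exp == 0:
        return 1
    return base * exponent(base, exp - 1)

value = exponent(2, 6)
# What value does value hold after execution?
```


exponent(2, 6)
= 2 * exponent(2, 5)
= 2 * 2 * exponent(2, 4)
= 2 * 2 * 2 * exponent(2, 3)
= 2 * 2 * 2 * 2 * exponent(2, 2)
= 2 * 2 * 2 * 2 * 2 * exponent(2, 1)
= 2 * 2 * 2 * 2 * 2 * 2 * exponent(2, 0)
= 2 * 2 * 2 * 2 * 2 * 2 * 1
= 64


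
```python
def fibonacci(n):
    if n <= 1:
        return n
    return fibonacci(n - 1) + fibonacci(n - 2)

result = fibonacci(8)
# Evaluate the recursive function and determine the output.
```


fibonacci(8)
= fibonacci(7) + fibonacci(6)
= (fibonacci(6) + fibonacci(5)) + fibonacci(6)
Computing bottom-up: fibonacci(0)=0, fibonacci(1)=1, fibonacci(2)=1, fibonacci(3)=2, fibonacci(4)=3, fibonacci(5)=5, fibonacci(6)=8, fibonacci(7)=13, fibonacci(8)=21
= 21


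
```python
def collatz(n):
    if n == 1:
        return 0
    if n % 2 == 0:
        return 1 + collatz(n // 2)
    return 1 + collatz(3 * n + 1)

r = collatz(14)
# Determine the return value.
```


collatz(14)
14 is even -> collatz(7)
7 is odd -> 3*7+1 = 22 -> collatz(22)
22 is even -> collatz(11)
11 is odd -> 3*11+1 = 34 -> collatz(34)
34 is even -> collatz(17)
17 is odd -> 3*17+1 = 52 -> collatz(52)
52 is even -> collatz(26)
26 is even -> collatz(13)
13 is odd -> 3*13+1 = 40 -> collatz(40)
40 is even -> collatz(20)
20 is even -> collatz(10)
10 is even -> collatz(5)
5 is odd -> 3*5+1 = 16 -> collatz(16)
16 is even -> collatz(8)
8 is even -> collatz(4)
4 is even -> collatz(2)
2 is even -> collatz(1)
Reached 1 after 17 steps
= 17


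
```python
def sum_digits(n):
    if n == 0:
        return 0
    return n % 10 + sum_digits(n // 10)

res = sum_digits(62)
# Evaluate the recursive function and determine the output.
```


sum_digits(62)
= 2 + sum_digits(6)
= 2 + 6 + sum_digits(0)
= 2 + 6 + 0
= 8


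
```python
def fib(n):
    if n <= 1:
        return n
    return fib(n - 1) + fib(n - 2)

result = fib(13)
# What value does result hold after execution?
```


fib(13)
= fib(12) + fib(11)
= (fib(11) + fib(10)) + fib(11)
Computing bottom-up: fib(0)=0, fib(1)=1, fib(2)=1, fib(3)=2, fib(4)=3, fib(5)=5, fib(6)=8, fib(7)=13, fib(8)=21, fib(9)=34, fib(10)=55, fib(11)=89, fib(12)=144, fib(13)=233
= 233


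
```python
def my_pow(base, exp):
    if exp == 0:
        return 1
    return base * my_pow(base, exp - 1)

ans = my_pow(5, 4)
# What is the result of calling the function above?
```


my_pow(5, 4)
= 5 * my_pow(5, 3)
= 5 * 5 * my_pow(5, 2)
= 5 * 5 * 5 * my_pow(5, 1)
= 5 * 5 * 5 * 5 * my_pow(5, 0)
= 5 * 5 * 5 * 5 * 1
= 625


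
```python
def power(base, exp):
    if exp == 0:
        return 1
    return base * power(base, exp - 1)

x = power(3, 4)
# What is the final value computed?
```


power(3, 4)
= 3 * power(3, 3)
= 3 * 3 * power(3, 2)
= 3 * 3 * 3 * power(3, 1)
= 3 * 3 * 3 * 3 * power(3, 0)
= 3 * 3 * 3 * 3 * 1
= 81


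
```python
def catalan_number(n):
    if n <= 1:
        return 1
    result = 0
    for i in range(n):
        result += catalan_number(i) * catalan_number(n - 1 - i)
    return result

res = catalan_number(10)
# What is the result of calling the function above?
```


catalan_number(10)
= sum of catalan_number(i) * catalan_number(10-1-i) for i in 0..9
First compute sub-values bottom-up:
  catalan_number(0) = 1, catalan_number(1) = 1
  catalan_number(2) = 1*1 + 1*1 = 2
  catalan_number(3) = 1*2 + 1*1 + 2*1 = 5
  catalan_number(4) = 1*5 + 1*2 + 2*1 + 5*1 = 14
  catalan_number(5) = 1*14 + 1*5 + 2*2 + 5*1 + 14*1 = 42
  catalan_number(6) = 1*42 + 1*14 + 2*5 + 5*2 + 14*1 + 42*1 = 132
  catalan_number(7) = 1*132 + 1*42 + 2*14 + 5*5 + 14*2 + 42*1 + 132*1 = 429
  catalan_number(8) = 1*429 + 1*132 + 2*42 + 5*14 + 14*5 + 42*2 + 132*1 + 429*1 = 1430
  catalan_number(9) = 1*1430 + 1*429 + 2*132 + 5*42 + 14*14 + 42*5 + 132*2 + 429*1 + 1430*1 = 4862
Now catalan_number(10):
  catalan_number(0)*catalan_number(9) = 1*4862 = 4862
  catalan_number(1)*catalan_number(8) = 1*1430 = 1430
  catalan_number(2)*catalan_number(7) = 2*429 = 858
  catalan_number(3)*catalan_number(6) = 5*132 = 660
  catalan_number(4)*catalan_number(5) = 14*42 = 588
  catalan_number(5)*catalan_number(4) = 42*14 = 588
  catalan_number(6)*catalan_number(3) = 132*5 = 660
  catalan_number(7)*catalan_number(2) = 429*2 = 858
  catalan_number(8)*catalan_number(1) = 1430*1 = 1430
  catalan_number(9)*catalan_number(0) = 4862*1 = 4862
= 4862 + 1430 + 858 + 660 + 588 + 588 + 660 + 858 + 1430 + 4862
= 16796


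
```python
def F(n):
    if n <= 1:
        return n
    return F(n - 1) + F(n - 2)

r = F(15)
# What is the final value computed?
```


F(15)
= F(14) + F(13)
= (F(13) + F(12)) + F(13)
Computing bottom-up: F(0)=0, F(1)=1, F(2)=1, F(3)=2, F(4)=3, F(5)=5, F(6)=8, F(7)=13, F(8)=21, F(9)=34, F(10)=55, F(11)=89, F(12)=144, F(13)=233, F(14)=377, F(15)=610
= 610


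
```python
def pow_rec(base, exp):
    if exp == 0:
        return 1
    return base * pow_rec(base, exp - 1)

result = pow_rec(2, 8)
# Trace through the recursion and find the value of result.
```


pow_rec(2, 8)
= 2 * pow_rec(2, 7)
= 2 * 2 * pow_rec(2, 6)
= 2 * 2 * 2 * pow_rec(2, 5)
= 2 * 2 * 2 * 2 * pow_rec(2, 4)
= 2 * 2 * 2 * 2 * 2 * pow_rec(2, 3)
= 2 * 2 * 2 * 2 * 2 * 2 * pow_rec(2, 2)
= 2 * 2 * 2 * 2 * 2 * 2 * 2 * pow_rec(2, 1)
= 2 * 2 * 2 * 2 * 2 * 2 * 2 * 2 * pow_rec(2, 0)
= 2 * 2 * 2 * 2 * 2 * 2 * 2 * 2 * 1
= 256


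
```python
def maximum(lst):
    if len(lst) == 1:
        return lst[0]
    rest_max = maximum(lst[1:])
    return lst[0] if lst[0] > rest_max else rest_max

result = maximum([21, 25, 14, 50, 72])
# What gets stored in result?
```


maximum([21, 25, 14, 50, 72])
= compare 21 with maximum([25, 14, 50, 72])
= compare 25 with maximum([14, 50, 72])
= compare 14 with maximum([50, 72])
= compare 50 with maximum([72])
Base: maximum([72]) = 72
compare 50 with 72: max = 72
compare 14 with 72: max = 72
compare 25 with 72: max = 72
compare 21 with 72: max = 72
= 72


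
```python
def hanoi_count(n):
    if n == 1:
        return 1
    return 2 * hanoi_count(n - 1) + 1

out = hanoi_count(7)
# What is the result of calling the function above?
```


hanoi_count(7)
= 2 * hanoi_count(6) + 1
= 2 * (2 * hanoi_count(5) + 1) + 1
= 2 * (2 * (2 * hanoi_count(4) + 1) + 1) + 1
= 2 * (2 * (2 * (2 * hanoi_count(3) + 1) + 1) + 1) + 1
= 2 * (2 * (2 * (2 * (2 * hanoi_count(2) + 1) + 1) + 1) + 1) + 1
= 2 * (2 * (2 * (2 * (2 * (2 * hanoi_count(1) + 1) + 1) + 1) + 1) + 1) + 1
Now compute bottom-up:
hanoi_count(1) = 1
hanoi_count(2) = 2 * 1 + 1 = 3
hanoi_count(3) = 2 * 3 + 1 = 7
hanoi_count(4) = 2 * 7 + 1 = 15
hanoi_count(5) = 2 * 15 + 1 = 31
hanoi_count(6) = 2 * 31 + 1 = 63
hanoi_count(7) = 2 * 63 + 1 = 127
= 127


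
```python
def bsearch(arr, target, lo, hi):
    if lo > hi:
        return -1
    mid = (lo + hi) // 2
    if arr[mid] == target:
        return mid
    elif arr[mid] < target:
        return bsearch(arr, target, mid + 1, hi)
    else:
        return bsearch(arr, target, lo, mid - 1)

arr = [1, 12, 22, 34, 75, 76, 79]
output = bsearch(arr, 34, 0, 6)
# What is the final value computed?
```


bsearch(arr, 34, 0, 6)
lo=0, hi=6, mid=3, arr[mid]=34
arr[3] == 34, found at index 3
= 3


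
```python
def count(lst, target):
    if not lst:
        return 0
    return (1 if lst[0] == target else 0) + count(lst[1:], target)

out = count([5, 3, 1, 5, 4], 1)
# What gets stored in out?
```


count([5, 3, 1, 5, 4], 1)
lst[0]=5 != 1: 0 + count([3, 1, 5, 4], 1)
lst[0]=3 != 1: 0 + count([1, 5, 4], 1)
lst[0]=1 == 1: 1 + count([5, 4], 1)
lst[0]=5 != 1: 0 + count([4], 1)
lst[0]=4 != 1: 0 + count([], 1)
= 1


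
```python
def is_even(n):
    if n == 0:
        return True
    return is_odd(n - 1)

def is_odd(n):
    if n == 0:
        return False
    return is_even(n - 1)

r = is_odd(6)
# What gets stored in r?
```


is_odd(6)
= is_even(5)
= is_odd(4)
= is_even(3)
= is_odd(2)
= is_even(1)
= is_odd(0)
n == 0: return False
= False


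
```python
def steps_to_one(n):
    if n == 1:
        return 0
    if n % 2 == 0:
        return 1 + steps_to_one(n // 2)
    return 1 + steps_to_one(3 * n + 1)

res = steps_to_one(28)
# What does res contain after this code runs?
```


steps_to_one(28)
28 is even -> steps_to_one(14)
14 is even -> steps_to_one(7)
7 is odd -> 3*7+1 = 22 -> steps_to_one(22)
22 is even -> steps_to_one(11)
11 is odd -> 3*11+1 = 34 -> steps_to_one(34)
34 is even -> steps_to_one(17)
17 is odd -> 3*17+1 = 52 -> steps_to_one(52)
52 is even -> steps_to_one(26)
26 is even -> steps_to_one(13)
13 is odd -> 3*13+1 = 40 -> steps_to_one(40)
40 is even -> steps_to_one(20)
20 is even -> steps_to_one(10)
10 is even -> steps_to_one(5)
5 is odd -> 3*5+1 = 16 -> steps_to_one(16)
16 is even -> steps_to_one(8)
8 is even -> steps_to_one(4)
4 is even -> steps_to_one(2)
2 is even -> steps_to_one(1)
Reached 1 after 18 steps
= 18


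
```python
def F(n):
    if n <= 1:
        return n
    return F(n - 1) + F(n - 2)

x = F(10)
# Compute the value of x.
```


F(10)
= F(9) + F(8)
= (F(8) + F(7)) + F(8)
Computing bottom-up: F(0)=0, F(1)=1, F(2)=1, F(3)=2, F(4)=3, F(5)=5, F(6)=8, F(7)=13, F(8)=21, F(9)=34, F(10)=55
= 55


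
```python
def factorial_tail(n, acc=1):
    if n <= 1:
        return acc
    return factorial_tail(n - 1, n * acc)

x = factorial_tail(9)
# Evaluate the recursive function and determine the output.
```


factorial_tail(9, 1)
= factorial_tail(8, 9 * 1) = factorial_tail(8, 9)
= factorial_tail(7, 8 * 9) = factorial_tail(7, 72)
= factorial_tail(6, 7 * 72) = factorial_tail(6, 504)
= factorial_tail(5, 6 * 504) = factorial_tail(5, 3024)
= factorial_tail(4, 5 * 3024) = factorial_tail(4, 15120)
= factorial_tail(3, 4 * 15120) = factorial_tail(3, 60480)
= factorial_tail(2, 3 * 60480) = factorial_tail(2, 181440)
= factorial_tail(1, 2 * 181440) = factorial_tail(1, 362880)
n <= 1, return acc = 362880


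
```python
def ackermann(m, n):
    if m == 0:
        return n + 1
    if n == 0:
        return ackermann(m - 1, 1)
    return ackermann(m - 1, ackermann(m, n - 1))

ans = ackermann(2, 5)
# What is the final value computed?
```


ackermann(2, 5)
= ackermann(1, ackermann(2, 4))
First compute ackermann(2, 4) = 11
= ackermann(1, 11)
= 13


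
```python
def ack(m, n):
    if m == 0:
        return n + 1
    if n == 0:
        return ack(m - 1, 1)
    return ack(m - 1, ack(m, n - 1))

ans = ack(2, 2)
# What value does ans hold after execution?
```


ack(2, 2)
= ack(1, ack(2, 1))
First compute ack(2, 1) = 5
= ack(1, 5)
= 7


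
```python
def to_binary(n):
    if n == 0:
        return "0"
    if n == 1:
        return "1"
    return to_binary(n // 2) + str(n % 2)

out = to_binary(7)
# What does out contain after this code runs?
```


to_binary(7)
= to_binary(3) + "1"
= to_binary(1) + "1" + "1"
= "1" + "1" + "1"
= "111"


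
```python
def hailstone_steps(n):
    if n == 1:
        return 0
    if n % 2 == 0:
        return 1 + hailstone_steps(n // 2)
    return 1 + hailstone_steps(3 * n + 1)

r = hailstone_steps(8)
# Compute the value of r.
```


hailstone_steps(8)
8 is even -> hailstone_steps(4)
4 is even -> hailstone_steps(2)
2 is even -> hailstone_steps(1)
Reached 1 after 3 steps
= 3


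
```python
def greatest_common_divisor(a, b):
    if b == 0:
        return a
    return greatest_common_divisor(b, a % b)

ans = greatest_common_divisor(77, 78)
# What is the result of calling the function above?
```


greatest_common_divisor(77, 78)
= greatest_common_divisor(78, 77 % 78) = greatest_common_divisor(78, 77)
= greatest_common_divisor(77, 78 % 77) = greatest_common_divisor(77, 1)
= greatest_common_divisor(1, 77 % 1) = greatest_common_divisor(1, 0)
b == 0, return a = 1


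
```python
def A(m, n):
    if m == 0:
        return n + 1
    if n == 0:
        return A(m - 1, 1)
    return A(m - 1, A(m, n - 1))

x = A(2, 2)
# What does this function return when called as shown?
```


A(2, 2)
= A(1, A(2, 1))
First compute A(2, 1) = 5
= A(1, 5)
= 7


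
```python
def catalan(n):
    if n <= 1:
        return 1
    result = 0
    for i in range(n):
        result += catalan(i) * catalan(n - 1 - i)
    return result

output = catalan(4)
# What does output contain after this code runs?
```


catalan(4)
= sum of catalan(i) * catalan(4-1-i) for i in 0..3
First compute sub-values bottom-up:
  catalan(0) = 1, catalan(1) = 1
  catalan(2) = 1*1 + 1*1 = 2
  catalan(3) = 1*2 + 1*1 + 2*1 = 5
Now catalan(4):
  catalan(0)*catalan(3) = 1*5 = 5
  catalan(1)*catalan(2) = 1*2 = 2
  catalan(2)*catalan(1) = 2*1 = 2
  catalan(3)*catalan(0) = 5*1 = 5
= 5 + 2 + 2 + 5
= 14


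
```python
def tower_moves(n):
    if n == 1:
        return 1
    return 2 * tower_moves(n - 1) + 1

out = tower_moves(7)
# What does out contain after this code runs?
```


tower_moves(7)
= 2 * tower_moves(6) + 1
= 2 * (2 * tower_moves(5) + 1) + 1
= 2 * (2 * (2 * tower_moves(4) + 1) + 1) + 1
= 2 * (2 * (2 * (2 * tower_moves(3) + 1) + 1) + 1) + 1
= 2 * (2 * (2 * (2 * (2 * tower_moves(2) + 1) + 1) + 1) + 1) + 1
= 2 * (2 * (2 * (2 * (2 * (2 * tower_moves(1) + 1) + 1) + 1) + 1) + 1) + 1
Now compute bottom-up:
tower_moves(1) = 1
tower_moves(2) = 2 * 1 + 1 = 3
tower_moves(3) = 2 * 3 + 1 = 7
tower_moves(4) = 2 * 7 + 1 = 15
tower_moves(5) = 2 * 15 + 1 = 31
tower_moves(6) = 2 * 31 + 1 = 63
tower_moves(7) = 2 * 63 + 1 = 127
= 127


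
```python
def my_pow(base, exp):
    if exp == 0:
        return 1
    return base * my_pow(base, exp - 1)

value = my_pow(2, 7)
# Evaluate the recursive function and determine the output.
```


my_pow(2, 7)
= 2 * my_pow(2, 6)
= 2 * 2 * my_pow(2, 5)
= 2 * 2 * 2 * my_pow(2, 4)
= 2 * 2 * 2 * 2 * my_pow(2, 3)
= 2 * 2 * 2 * 2 * 2 * my_pow(2, 2)
= 2 * 2 * 2 * 2 * 2 * 2 * my_pow(2, 1)
= 2 * 2 * 2 * 2 * 2 * 2 * 2 * my_pow(2, 0)
= 2 * 2 * 2 * 2 * 2 * 2 * 2 * 1
= 128


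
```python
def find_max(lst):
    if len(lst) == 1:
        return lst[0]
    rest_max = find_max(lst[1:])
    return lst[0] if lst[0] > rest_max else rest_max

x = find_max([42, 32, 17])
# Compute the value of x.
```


find_max([42, 32, 17])
= compare 42 with find_max([32, 17])
= compare 32 with find_max([17])
Base: find_max([17]) = 17
compare 32 with 17: max = 32
compare 42 with 32: max = 42
= 42


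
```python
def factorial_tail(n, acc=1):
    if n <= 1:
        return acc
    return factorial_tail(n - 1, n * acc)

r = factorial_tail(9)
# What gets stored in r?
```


factorial_tail(9, 1)
= factorial_tail(8, 9 * 1) = factorial_tail(8, 9)
= factorial_tail(7, 8 * 9) = factorial_tail(7, 72)
= factorial_tail(6, 7 * 72) = factorial_tail(6, 504)
= factorial_tail(5, 6 * 504) = factorial_tail(5, 3024)
= factorial_tail(4, 5 * 3024) = factorial_tail(4, 15120)
= factorial_tail(3, 4 * 15120) = factorial_tail(3, 60480)
= factorial_tail(2, 3 * 60480) = factorial_tail(2, 181440)
= factorial_tail(1, 2 * 181440) = factorial_tail(1, 362880)
n <= 1, return acc = 362880


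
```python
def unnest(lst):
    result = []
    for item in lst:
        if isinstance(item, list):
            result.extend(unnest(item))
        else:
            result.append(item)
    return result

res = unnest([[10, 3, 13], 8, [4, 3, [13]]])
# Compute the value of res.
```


unnest([[10, 3, 13], 8, [4, 3, [13]]])
Processing each element:
  [10, 3, 13] is a list -> unnest recursively -> [10, 3, 13]
  8 is not a list -> append 8
  [4, 3, [13]] is a list -> unnest recursively -> [4, 3, 13]
= [10, 3, 13, 8, 4, 3, 13]


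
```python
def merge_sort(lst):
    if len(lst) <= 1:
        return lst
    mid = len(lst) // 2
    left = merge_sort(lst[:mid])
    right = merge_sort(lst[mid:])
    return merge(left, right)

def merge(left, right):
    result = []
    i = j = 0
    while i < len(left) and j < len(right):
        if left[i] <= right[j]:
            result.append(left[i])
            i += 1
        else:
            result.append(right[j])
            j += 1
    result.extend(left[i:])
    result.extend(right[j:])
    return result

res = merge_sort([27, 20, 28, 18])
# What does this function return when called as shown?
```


merge_sort([27, 20, 28, 18])
Split into [27, 20] and [28, 18]
Left sorted: [20, 27]
Right sorted: [18, 28]
Merge [20, 27] and [18, 28]
= [18, 20, 27, 28]


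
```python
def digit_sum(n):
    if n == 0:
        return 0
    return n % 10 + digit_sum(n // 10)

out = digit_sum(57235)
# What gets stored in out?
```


digit_sum(57235)
= 5 + digit_sum(5723)
= 5 + 3 + digit_sum(572)
= 5 + 3 + 2 + digit_sum(57)
= 5 + 3 + 2 + 7 + digit_sum(5)
= 5 + 3 + 2 + 7 + 5 + digit_sum(0)
= 5 + 3 + 2 + 7 + 5 + 0
= 22


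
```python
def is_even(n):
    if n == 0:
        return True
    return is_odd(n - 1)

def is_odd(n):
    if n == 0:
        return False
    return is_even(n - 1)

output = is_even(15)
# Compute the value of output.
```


is_even(15)
= is_odd(14)
= is_even(13)
= is_odd(12)
= is_even(11)
= is_odd(10)
= is_even(9)
= is_odd(8)
= is_even(7)
= is_odd(6)
= is_even(5)
= is_odd(4)
= is_even(3)
= is_odd(2)
= is_even(1)
= is_odd(0)
n == 0: return False
= False


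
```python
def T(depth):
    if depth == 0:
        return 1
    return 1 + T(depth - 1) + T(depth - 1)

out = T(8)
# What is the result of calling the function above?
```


T(8)
= 1 + T(7) + T(7)
= 1 + 2 * T(7)
T(k) = 2^(k+1) - 1
T(0) = 1
T(1) = 3
T(2) = 7
T(3) = 15
T(4) = 31
T(8) = 2^9 - 1 = 511


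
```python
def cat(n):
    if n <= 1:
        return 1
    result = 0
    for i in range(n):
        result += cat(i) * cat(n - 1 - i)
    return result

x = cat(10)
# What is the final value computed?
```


cat(10)
= sum of cat(i) * cat(10-1-i) for i in 0..9
First compute sub-values bottom-up:
  cat(0) = 1, cat(1) = 1
  cat(2) = 1*1 + 1*1 = 2
  cat(3) = 1*2 + 1*1 + 2*1 = 5
  cat(4) = 1*5 + 1*2 + 2*1 + 5*1 = 14
  cat(5) = 1*14 + 1*5 + 2*2 + 5*1 + 14*1 = 42
  cat(6) = 1*42 + 1*14 + 2*5 + 5*2 + 14*1 + 42*1 = 132
  cat(7) = 1*132 + 1*42 + 2*14 + 5*5 + 14*2 + 42*1 + 132*1 = 429
  cat(8) = 1*429 + 1*132 + 2*42 + 5*14 + 14*5 + 42*2 + 132*1 + 429*1 = 1430
  cat(9) = 1*1430 + 1*429 + 2*132 + 5*42 + 14*14 + 42*5 + 132*2 + 429*1 + 1430*1 = 4862
Now cat(10):
  cat(0)*cat(9) = 1*4862 = 4862
  cat(1)*cat(8) = 1*1430 = 1430
  cat(2)*cat(7) = 2*429 = 858
  cat(3)*cat(6) = 5*132 = 660
  cat(4)*cat(5) = 14*42 = 588
  cat(5)*cat(4) = 42*14 = 588
  cat(6)*cat(3) = 132*5 = 660
  cat(7)*cat(2) = 429*2 = 858
  cat(8)*cat(1) = 1430*1 = 1430
  cat(9)*cat(0) = 4862*1 = 4862
= 4862 + 1430 + 858 + 660 + 588 + 588 + 660 + 858 + 1430 + 4862
= 16796


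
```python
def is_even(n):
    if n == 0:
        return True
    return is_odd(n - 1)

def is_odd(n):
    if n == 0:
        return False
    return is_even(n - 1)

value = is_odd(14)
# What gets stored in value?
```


is_odd(14)
= is_even(13)
= is_odd(12)
= is_even(11)
= is_odd(10)
= is_even(9)
= is_odd(8)
= is_even(7)
= is_odd(6)
= is_even(5)
= is_odd(4)
= is_even(3)
= is_odd(2)
= is_even(1)
= is_odd(0)
n == 0: return False
= False


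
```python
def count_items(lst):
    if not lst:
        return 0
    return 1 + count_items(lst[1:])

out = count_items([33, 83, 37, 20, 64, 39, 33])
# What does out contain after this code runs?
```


count_items([33, 83, 37, 20, 64, 39, 33])
= 1 + count_items([83, 37, 20, 64, 39, 33])
= 1 + 1 + count_items([37, 20, 64, 39, 33])
= 1 + 1 + 1 + count_items([20, 64, 39, 33])
= 1 + 1 + 1 + 1 + count_items([64, 39, 33])
= 1 + 1 + 1 + 1 + 1 + count_items([39, 33])
= 1 + 1 + 1 + 1 + 1 + 1 + count_items([33])
= 1 + 1 + 1 + 1 + 1 + 1 + 1 + count_items([])
= 1 + 1 + 1 + 1 + 1 + 1 + 1 + 0
= 7


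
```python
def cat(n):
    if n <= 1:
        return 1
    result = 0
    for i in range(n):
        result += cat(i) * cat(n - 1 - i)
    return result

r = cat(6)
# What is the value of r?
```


cat(6)
= sum of cat(i) * cat(6-1-i) for i in 0..5
First compute sub-values bottom-up:
  cat(0) = 1, cat(1) = 1
  cat(2) = 1*1 + 1*1 = 2
  cat(3) = 1*2 + 1*1 + 2*1 = 5
  cat(4) = 1*5 + 1*2 + 2*1 + 5*1 = 14
  cat(5) = 1*14 + 1*5 + 2*2 + 5*1 + 14*1 = 42
Now cat(6):
  cat(0)*cat(5) = 1*42 = 42
  cat(1)*cat(4) = 1*14 = 14
  cat(2)*cat(3) = 2*5 = 10
  cat(3)*cat(2) = 5*2 = 10
  cat(4)*cat(1) = 14*1 = 14
  cat(5)*cat(0) = 42*1 = 42
= 42 + 14 + 10 + 10 + 14 + 42
= 132


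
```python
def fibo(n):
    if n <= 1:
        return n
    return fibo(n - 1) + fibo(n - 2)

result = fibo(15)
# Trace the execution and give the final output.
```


fibo(15)
= fibo(14) + fibo(13)
= (fibo(13) + fibo(12)) + fibo(13)
Computing bottom-up: fibo(0)=0, fibo(1)=1, fibo(2)=1, fibo(3)=2, fibo(4)=3, fibo(5)=5, fibo(6)=8, fibo(7)=13, fibo(8)=21, fibo(9)=34, fibo(10)=55, fibo(11)=89, fibo(12)=144, fibo(13)=233, fibo(14)=377, fibo(15)=610
= 610


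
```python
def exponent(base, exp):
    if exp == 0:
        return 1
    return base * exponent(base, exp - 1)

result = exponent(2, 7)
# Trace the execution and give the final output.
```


exponent(2, 7)
= 2 * exponent(2, 6)
= 2 * 2 * exponent(2, 5)
= 2 * 2 * 2 * exponent(2, 4)
= 2 * 2 * 2 * 2 * exponent(2, 3)
= 2 * 2 * 2 * 2 * 2 * exponent(2, 2)
= 2 * 2 * 2 * 2 * 2 * 2 * exponent(2, 1)
= 2 * 2 * 2 * 2 * 2 * 2 * 2 * exponent(2, 0)
= 2 * 2 * 2 * 2 * 2 * 2 * 2 * 1
= 128


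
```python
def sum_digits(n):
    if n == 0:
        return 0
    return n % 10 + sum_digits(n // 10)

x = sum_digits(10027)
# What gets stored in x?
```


sum_digits(10027)
= 7 + sum_digits(1002)
= 7 + 2 + sum_digits(100)
= 7 + 2 + 0 + sum_digits(10)
= 7 + 2 + 0 + 0 + sum_digits(1)
= 7 + 2 + 0 + 0 + 1 + sum_digits(0)
= 7 + 2 + 0 + 0 + 1 + 0
= 10


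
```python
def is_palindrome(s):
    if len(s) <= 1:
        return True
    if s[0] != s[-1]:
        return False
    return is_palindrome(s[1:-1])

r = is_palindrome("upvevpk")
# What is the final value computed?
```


is_palindrome("upvevpk")
"upvevpk": s[0]='u' != s[-1]='k' -> False
= False


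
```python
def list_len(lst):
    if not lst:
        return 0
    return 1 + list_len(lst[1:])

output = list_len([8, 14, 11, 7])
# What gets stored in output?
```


list_len([8, 14, 11, 7])
= 1 + list_len([14, 11, 7])
= 1 + 1 + list_len([11, 7])
= 1 + 1 + 1 + list_len([7])
= 1 + 1 + 1 + 1 + list_len([])
= 1 + 1 + 1 + 1 + 0
= 4


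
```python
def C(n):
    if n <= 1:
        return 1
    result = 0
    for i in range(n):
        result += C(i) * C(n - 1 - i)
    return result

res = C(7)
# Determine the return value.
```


C(7)
= sum of C(i) * C(7-1-i) for i in 0..6
First compute sub-values bottom-up:
  C(0) = 1, C(1) = 1
  C(2) = 1*1 + 1*1 = 2
  C(3) = 1*2 + 1*1 + 2*1 = 5
  C(4) = 1*5 + 1*2 + 2*1 + 5*1 = 14
  C(5) = 1*14 + 1*5 + 2*2 + 5*1 + 14*1 = 42
  C(6) = 1*42 + 1*14 + 2*5 + 5*2 + 14*1 + 42*1 = 132
Now C(7):
  C(0)*C(6) = 1*132 = 132
  C(1)*C(5) = 1*42 = 42
  C(2)*C(4) = 2*14 = 28
  C(3)*C(3) = 5*5 = 25
  C(4)*C(2) = 14*2 = 28
  C(5)*C(1) = 42*1 = 42
  C(6)*C(0) = 132*1 = 132
= 132 + 42 + 28 + 25 + 28 + 42 + 132
= 429


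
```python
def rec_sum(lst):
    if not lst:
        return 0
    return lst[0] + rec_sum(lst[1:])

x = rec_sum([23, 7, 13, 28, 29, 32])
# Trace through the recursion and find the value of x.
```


rec_sum([23, 7, 13, 28, 29, 32])
= 23 + rec_sum([7, 13, 28, 29, 32])
= 23 + 7 + rec_sum([13, 28, 29, 32])
= 23 + 7 + 13 + rec_sum([28, 29, 32])
= 23 + 7 + 13 + 28 + rec_sum([29, 32])
= 23 + 7 + 13 + 28 + 29 + rec_sum([32])
= 23 + 7 + 13 + 28 + 29 + 32 + rec_sum([])
= 23 + 7 + 13 + 28 + 29 + 32 + 0
= 132


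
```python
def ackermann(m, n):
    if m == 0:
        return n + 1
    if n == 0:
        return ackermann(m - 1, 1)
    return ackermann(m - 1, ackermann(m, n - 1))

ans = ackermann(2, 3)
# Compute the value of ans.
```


ackermann(2, 3)
= ackermann(1, ackermann(2, 2))
First compute ackermann(2, 2) = 7
= ackermann(1, 7)
= 9


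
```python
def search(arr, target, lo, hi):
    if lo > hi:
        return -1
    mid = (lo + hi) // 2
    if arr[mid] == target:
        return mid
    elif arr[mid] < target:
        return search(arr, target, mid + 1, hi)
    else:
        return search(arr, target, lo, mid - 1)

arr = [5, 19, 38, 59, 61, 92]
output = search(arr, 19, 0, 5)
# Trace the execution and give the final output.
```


search(arr, 19, 0, 5)
lo=0, hi=5, mid=2, arr[mid]=38
38 > 19, search left half
lo=0, hi=1, mid=0, arr[mid]=5
5 < 19, search right half
lo=1, hi=1, mid=1, arr[mid]=19
arr[1] == 19, found at index 1
= 1


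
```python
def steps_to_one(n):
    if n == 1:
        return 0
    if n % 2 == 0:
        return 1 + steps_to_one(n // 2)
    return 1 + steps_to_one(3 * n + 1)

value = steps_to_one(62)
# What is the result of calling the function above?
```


steps_to_one(62)
62 is even -> steps_to_one(31)
31 is odd -> 3*31+1 = 94 -> steps_to_one(94)
94 is even -> steps_to_one(47)
47 is odd -> 3*47+1 = 142 -> steps_to_one(142)
142 is even -> steps_to_one(71)
71 is odd -> 3*71+1 = 214 -> steps_to_one(214)
214 is even -> steps_to_one(107)
107 is odd -> 3*107+1 = 322 -> steps_to_one(322)
322 is even -> steps_to_one(161)
161 is odd -> 3*161+1 = 484 -> steps_to_one(484)
484 is even -> steps_to_one(242)
242 is even -> steps_to_one(121)
121 is odd -> 3*121+1 = 364 -> steps_to_one(364)
364 is even -> steps_to_one(182)
182 is even -> steps_to_one(91)
91 is odd -> 3*91+1 = 274 -> steps_to_one(274)
274 is even -> steps_to_one(137)
137 is odd -> 3*137+1 = 412 -> steps_to_one(412)
412 is even -> steps_to_one(206)
206 is even -> steps_to_one(103)
103 is odd -> 3*103+1 = 310 -> steps_to_one(310)
310 is even -> steps_to_one(155)
155 is odd -> 3*155+1 = 466 -> steps_to_one(466)
466 is even -> steps_to_one(233)
233 is odd -> 3*233+1 = 700 -> steps_to_one(700)
700 is even -> steps_to_one(350)
350 is even -> steps_to_one(175)
175 is odd -> 3*175+1 = 526 -> steps_to_one(526)
526 is even -> steps_to_one(263)
263 is odd -> 3*263+1 = 790 -> steps_to_one(790)
790 is even -> steps_to_one(395)
395 is odd -> 3*395+1 = 1186 -> steps_to_one(1186)
1186 is even -> steps_to_one(593)
593 is odd -> 3*593+1 = 1780 -> steps_to_one(1780)
1780 is even -> steps_to_one(890)
890 is even -> steps_to_one(445)
445 is odd -> 3*445+1 = 1336 -> steps_to_one(1336)
1336 is even -> steps_to_one(668)
668 is even -> steps_to_one(334)
334 is even -> steps_to_one(167)
167 is odd -> 3*167+1 = 502 -> steps_to_one(502)
502 is even -> steps_to_one(251)
251 is odd -> 3*251+1 = 754 -> steps_to_one(754)
754 is even -> steps_to_one(377)
377 is odd -> 3*377+1 = 1132 -> steps_to_one(1132)
1132 is even -> steps_to_one(566)
566 is even -> steps_to_one(283)
283 is odd -> 3*283+1 = 850 -> steps_to_one(850)
850 is even -> steps_to_one(425)
425 is odd -> 3*425+1 = 1276 -> steps_to_one(1276)
1276 is even -> steps_to_one(638)
638 is even -> steps_to_one(319)
319 is odd -> 3*319+1 = 958 -> steps_to_one(958)
958 is even -> steps_to_one(479)
479 is odd -> 3*479+1 = 1438 -> steps_to_one(1438)
1438 is even -> steps_to_one(719)
719 is odd -> 3*719+1 = 2158 -> steps_to_one(2158)
2158 is even -> steps_to_one(1079)
1079 is odd -> 3*1079+1 = 3238 -> steps_to_one(3238)
3238 is even -> steps_to_one(1619)
1619 is odd -> 3*1619+1 = 4858 -> steps_to_one(4858)
4858 is even -> steps_to_one(2429)
2429 is odd -> 3*2429+1 = 7288 -> steps_to_one(7288)
7288 is even -> steps_to_one(3644)
3644 is even -> steps_to_one(1822)
1822 is even -> steps_to_one(911)
911 is odd -> 3*911+1 = 2734 -> steps_to_one(2734)
2734 is even -> steps_to_one(1367)
1367 is odd -> 3*1367+1 = 4102 -> steps_to_one(4102)
4102 is even -> steps_to_one(2051)
2051 is odd -> 3*2051+1 = 6154 -> steps_to_one(6154)
6154 is even -> steps_to_one(3077)
3077 is odd -> 3*3077+1 = 9232 -> steps_to_one(9232)
9232 is even -> steps_to_one(4616)
4616 is even -> steps_to_one(2308)
2308 is even -> steps_to_one(1154)
1154 is even -> steps_to_one(577)
577 is odd -> 3*577+1 = 1732 -> steps_to_one(1732)
1732 is even -> steps_to_one(866)
866 is even -> steps_to_one(433)
433 is odd -> 3*433+1 = 1300 -> steps_to_one(1300)
1300 is even -> steps_to_one(650)
650 is even -> steps_to_one(325)
325 is odd -> 3*325+1 = 976 -> steps_to_one(976)
976 is even -> steps_to_one(488)
488 is even -> steps_to_one(244)
244 is even -> steps_to_one(122)
122 is even -> steps_to_one(61)
61 is odd -> 3*61+1 = 184 -> steps_to_one(184)
184 is even -> steps_to_one(92)
92 is even -> steps_to_one(46)
46 is even -> steps_to_one(23)
23 is odd -> 3*23+1 = 70 -> steps_to_one(70)
70 is even -> steps_to_one(35)
35 is odd -> 3*35+1 = 106 -> steps_to_one(106)
106 is even -> steps_to_one(53)
53 is odd -> 3*53+1 = 160 -> steps_to_one(160)
160 is even -> steps_to_one(80)
80 is even -> steps_to_one(40)
40 is even -> steps_to_one(20)
20 is even -> steps_to_one(10)
10 is even -> steps_to_one(5)
5 is odd -> 3*5+1 = 16 -> steps_to_one(16)
16 is even -> steps_to_one(8)
8 is even -> steps_to_one(4)
4 is even -> steps_to_one(2)
2 is even -> steps_to_one(1)
Reached 1 after 107 steps
= 107


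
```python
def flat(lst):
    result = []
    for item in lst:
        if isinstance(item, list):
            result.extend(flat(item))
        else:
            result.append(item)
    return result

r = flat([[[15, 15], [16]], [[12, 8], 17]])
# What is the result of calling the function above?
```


flat([[[15, 15], [16]], [[12, 8], 17]])
Processing each element:
  [[15, 15], [16]] is a list -> flat recursively -> [15, 15, 16]
  [[12, 8], 17] is a list -> flat recursively -> [12, 8, 17]
= [15, 15, 16, 12, 8, 17]


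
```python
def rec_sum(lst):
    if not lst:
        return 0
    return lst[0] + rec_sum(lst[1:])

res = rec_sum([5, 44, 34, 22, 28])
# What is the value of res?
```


rec_sum([5, 44, 34, 22, 28])
= 5 + rec_sum([44, 34, 22, 28])
= 5 + 44 + rec_sum([34, 22, 28])
= 5 + 44 + 34 + rec_sum([22, 28])
= 5 + 44 + 34 + 22 + rec_sum([28])
= 5 + 44 + 34 + 22 + 28 + rec_sum([])
= 5 + 44 + 34 + 22 + 28 + 0
= 133


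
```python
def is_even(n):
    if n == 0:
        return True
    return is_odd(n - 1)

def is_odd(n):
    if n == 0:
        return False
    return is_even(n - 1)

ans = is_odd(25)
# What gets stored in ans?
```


is_odd(25)
= is_even(24)
= is_odd(23)
= is_even(22)
= is_odd(21)
= is_even(20)
= is_odd(19)
= is_even(18)
= is_odd(17)
= is_even(16)
= is_odd(15)
= is_even(14)
= is_odd(13)
= is_even(12)
= is_odd(11)
= is_even(10)
= is_odd(9)
= is_even(8)
= is_odd(7)
= is_even(6)
= is_odd(5)
= is_even(4)
= is_odd(3)
= is_even(2)
= is_odd(1)
= is_even(0)
n == 0: return True
= True


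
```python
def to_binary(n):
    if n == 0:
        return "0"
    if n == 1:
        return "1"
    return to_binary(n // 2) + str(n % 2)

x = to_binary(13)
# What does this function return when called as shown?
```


to_binary(13)
= to_binary(6) + "1"
= to_binary(3) + "0" + "1"
= to_binary(1) + "1" + "0" + "1"
= "1" + "1" + "0" + "1"
= "1101"


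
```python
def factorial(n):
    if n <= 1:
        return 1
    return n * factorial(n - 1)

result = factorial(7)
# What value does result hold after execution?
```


factorial(7)
= 7 * factorial(6)
= 7 * 6 * factorial(5)
= 7 * 6 * 5 * factorial(4)
= 7 * 6 * 5 * 4 * factorial(3)
= 7 * 6 * 5 * 4 * 3 * factorial(2)
= 7 * 6 * 5 * 4 * 3 * 2 * factorial(1)
= 7 * 6 * 5 * 4 * 3 * 2 * 1
= 5040


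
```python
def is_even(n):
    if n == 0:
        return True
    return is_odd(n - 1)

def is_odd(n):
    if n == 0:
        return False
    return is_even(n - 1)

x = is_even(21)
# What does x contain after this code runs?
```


is_even(21)
= is_odd(20)
= is_even(19)
= is_odd(18)
= is_even(17)
= is_odd(16)
= is_even(15)
= is_odd(14)
= is_even(13)
= is_odd(12)
= is_even(11)
= is_odd(10)
= is_even(9)
= is_odd(8)
= is_even(7)
= is_odd(6)
= is_even(5)
= is_odd(4)
= is_even(3)
= is_odd(2)
= is_even(1)
= is_odd(0)
n == 0: return False
= False


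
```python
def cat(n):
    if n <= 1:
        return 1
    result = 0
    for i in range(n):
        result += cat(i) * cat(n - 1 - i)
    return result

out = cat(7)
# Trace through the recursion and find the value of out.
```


cat(7)
= sum of cat(i) * cat(7-1-i) for i in 0..6
First compute sub-values bottom-up:
  cat(0) = 1, cat(1) = 1
  cat(2) = 1*1 + 1*1 = 2
  cat(3) = 1*2 + 1*1 + 2*1 = 5
  cat(4) = 1*5 + 1*2 + 2*1 + 5*1 = 14
  cat(5) = 1*14 + 1*5 + 2*2 + 5*1 + 14*1 = 42
  cat(6) = 1*42 + 1*14 + 2*5 + 5*2 + 14*1 + 42*1 = 132
Now cat(7):
  cat(0)*cat(6) = 1*132 = 132
  cat(1)*cat(5) = 1*42 = 42
  cat(2)*cat(4) = 2*14 = 28
  cat(3)*cat(3) = 5*5 = 25
  cat(4)*cat(2) = 14*2 = 28
  cat(5)*cat(1) = 42*1 = 42
  cat(6)*cat(0) = 132*1 = 132
= 132 + 42 + 28 + 25 + 28 + 42 + 132
= 429


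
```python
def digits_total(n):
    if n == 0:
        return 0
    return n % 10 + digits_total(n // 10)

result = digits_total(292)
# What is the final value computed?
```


digits_total(292)
= 2 + digits_total(29)
= 2 + 9 + digits_total(2)
= 2 + 9 + 2 + digits_total(0)
= 2 + 9 + 2 + 0
= 13


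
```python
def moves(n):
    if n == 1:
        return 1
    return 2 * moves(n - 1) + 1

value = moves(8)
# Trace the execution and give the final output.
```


moves(8)
= 2 * moves(7) + 1
= 2 * (2 * moves(6) + 1) + 1
= 2 * (2 * (2 * moves(5) + 1) + 1) + 1
= 2 * (2 * (2 * (2 * moves(4) + 1) + 1) + 1) + 1
= 2 * (2 * (2 * (2 * (2 * moves(3) + 1) + 1) + 1) + 1) + 1
= 2 * (2 * (2 * (2 * (2 * (2 * moves(2) + 1) + 1) + 1) + 1) + 1) + 1
= 2 * (2 * (2 * (2 * (2 * (2 * (2 * moves(1) + 1) + 1) + 1) + 1) + 1) + 1) + 1
Now compute bottom-up:
moves(1) = 1
moves(2) = 2 * 1 + 1 = 3
moves(3) = 2 * 3 + 1 = 7
moves(4) = 2 * 7 + 1 = 15
moves(5) = 2 * 15 + 1 = 31
moves(6) = 2 * 31 + 1 = 63
moves(7) = 2 * 63 + 1 = 127
moves(8) = 2 * 127 + 1 = 255
= 255


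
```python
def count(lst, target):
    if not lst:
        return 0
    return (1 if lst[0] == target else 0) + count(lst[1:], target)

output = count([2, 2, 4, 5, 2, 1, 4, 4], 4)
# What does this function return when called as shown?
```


count([2, 2, 4, 5, 2, 1, 4, 4], 4)
lst[0]=2 != 4: 0 + count([2, 4, 5, 2, 1, 4, 4], 4)
lst[0]=2 != 4: 0 + count([4, 5, 2, 1, 4, 4], 4)
lst[0]=4 == 4: 1 + count([5, 2, 1, 4, 4], 4)
lst[0]=5 != 4: 0 + count([2, 1, 4, 4], 4)
lst[0]=2 != 4: 0 + count([1, 4, 4], 4)
lst[0]=1 != 4: 0 + count([4, 4], 4)
lst[0]=4 == 4: 1 + count([4], 4)
lst[0]=4 == 4: 1 + count([], 4)
= 3


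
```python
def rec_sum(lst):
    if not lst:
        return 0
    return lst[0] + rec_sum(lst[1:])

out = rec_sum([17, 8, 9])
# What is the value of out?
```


rec_sum([17, 8, 9])
= 17 + rec_sum([8, 9])
= 17 + 8 + rec_sum([9])
= 17 + 8 + 9 + rec_sum([])
= 17 + 8 + 9 + 0
= 34


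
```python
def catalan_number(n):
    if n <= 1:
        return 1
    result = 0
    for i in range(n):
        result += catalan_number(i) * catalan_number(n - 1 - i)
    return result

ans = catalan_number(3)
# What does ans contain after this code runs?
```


catalan_number(3)
= sum of catalan_number(i) * catalan_number(3-1-i) for i in 0..2
First compute sub-values bottom-up:
  catalan_number(0) = 1, catalan_number(1) = 1
  catalan_number(2) = 1*1 + 1*1 = 2
Now catalan_number(3):
  catalan_number(0)*catalan_number(2) = 1*2 = 2
  catalan_number(1)*catalan_number(1) = 1*1 = 1
  catalan_number(2)*catalan_number(0) = 2*1 = 2
= 2 + 1 + 2
= 5


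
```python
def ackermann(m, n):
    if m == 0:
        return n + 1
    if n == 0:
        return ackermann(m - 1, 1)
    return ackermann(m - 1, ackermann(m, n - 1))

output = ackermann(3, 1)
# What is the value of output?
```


ackermann(3, 1)
= ackermann(2, ackermann(3, 0))
First compute ackermann(3, 0) = 5
= ackermann(2, 5)
= 13


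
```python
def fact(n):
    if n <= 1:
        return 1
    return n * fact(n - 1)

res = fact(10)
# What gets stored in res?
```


fact(10)
= 10 * fact(9)
= 10 * 9 * fact(8)
= 10 * 9 * 8 * fact(7)
= 10 * 9 * 8 * 7 * fact(6)
= 10 * 9 * 8 * 7 * 6 * fact(5)
= 10 * 9 * 8 * 7 * 6 * 5 * fact(4)
= 10 * 9 * 8 * 7 * 6 * 5 * 4 * fact(3)
= 10 * 9 * 8 * 7 * 6 * 5 * 4 * 3 * fact(2)
= 10 * 9 * 8 * 7 * 6 * 5 * 4 * 3 * 2 * fact(1)
= 10 * 9 * 8 * 7 * 6 * 5 * 4 * 3 * 2 * 1
= 3628800


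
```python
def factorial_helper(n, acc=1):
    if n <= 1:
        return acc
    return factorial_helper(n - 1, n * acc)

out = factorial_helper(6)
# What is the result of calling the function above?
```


factorial_helper(6, 1)
= factorial_helper(5, 6 * 1) = factorial_helper(5, 6)
= factorial_helper(4, 5 * 6) = factorial_helper(4, 30)
= factorial_helper(3, 4 * 30) = factorial_helper(3, 120)
= factorial_helper(2, 3 * 120) = factorial_helper(2, 360)
= factorial_helper(1, 2 * 360) = factorial_helper(1, 720)
n <= 1, return acc = 720


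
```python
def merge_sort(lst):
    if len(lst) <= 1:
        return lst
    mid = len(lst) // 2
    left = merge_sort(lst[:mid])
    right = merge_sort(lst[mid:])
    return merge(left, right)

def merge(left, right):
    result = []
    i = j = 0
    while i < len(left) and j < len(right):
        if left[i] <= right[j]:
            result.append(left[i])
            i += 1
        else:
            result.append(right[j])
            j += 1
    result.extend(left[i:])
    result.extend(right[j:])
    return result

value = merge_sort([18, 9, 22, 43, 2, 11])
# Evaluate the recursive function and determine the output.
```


merge_sort([18, 9, 22, 43, 2, 11])
Split into [18, 9, 22] and [43, 2, 11]
Left sorted: [9, 18, 22]
Right sorted: [2, 11, 43]
Merge [9, 18, 22] and [2, 11, 43]
= [2, 9, 11, 18, 22, 43]


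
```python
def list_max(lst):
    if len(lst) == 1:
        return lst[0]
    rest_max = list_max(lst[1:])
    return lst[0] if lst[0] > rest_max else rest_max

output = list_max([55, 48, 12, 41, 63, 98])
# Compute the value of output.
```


list_max([55, 48, 12, 41, 63, 98])
= compare 55 with list_max([48, 12, 41, 63, 98])
= compare 48 with list_max([12, 41, 63, 98])
= compare 12 with list_max([41, 63, 98])
= compare 41 with list_max([63, 98])
= compare 63 with list_max([98])
Base: list_max([98]) = 98
compare 63 with 98: max = 98
compare 41 with 98: max = 98
compare 12 with 98: max = 98
compare 48 with 98: max = 98
compare 55 with 98: max = 98
= 98


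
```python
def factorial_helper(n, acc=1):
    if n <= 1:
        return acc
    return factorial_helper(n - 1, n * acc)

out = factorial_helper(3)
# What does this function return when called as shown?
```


factorial_helper(3, 1)
= factorial_helper(2, 3 * 1) = factorial_helper(2, 3)
= factorial_helper(1, 2 * 3) = factorial_helper(1, 6)
n <= 1, return acc = 6


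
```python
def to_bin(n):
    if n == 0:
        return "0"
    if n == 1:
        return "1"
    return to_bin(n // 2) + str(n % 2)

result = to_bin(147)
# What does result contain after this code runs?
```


to_bin(147)
= to_bin(73) + "1"
= to_bin(36) + "1" + "1"
= to_bin(18) + "0" + "1" + "1"
= to_bin(9) + "0" + "0" + "1" + "1"
= to_bin(4) + "1" + "0" + "0" + "1" + "1"
= to_bin(2) + "0" + "1" + "0" + "0" + "1" + "1"
= to_bin(1) + "0" + "0" + "1" + "0" + "0" + "1" + "1"
= "1" + "0" + "0" + "1" + "0" + "0" + "1" + "1"
= "10010011"


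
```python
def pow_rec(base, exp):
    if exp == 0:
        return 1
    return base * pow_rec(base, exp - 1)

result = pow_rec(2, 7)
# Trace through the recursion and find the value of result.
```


pow_rec(2, 7)
= 2 * pow_rec(2, 6)
= 2 * 2 * pow_rec(2, 5)
= 2 * 2 * 2 * pow_rec(2, 4)
= 2 * 2 * 2 * 2 * pow_rec(2, 3)
= 2 * 2 * 2 * 2 * 2 * pow_rec(2, 2)
= 2 * 2 * 2 * 2 * 2 * 2 * pow_rec(2, 1)
= 2 * 2 * 2 * 2 * 2 * 2 * 2 * pow_rec(2, 0)
= 2 * 2 * 2 * 2 * 2 * 2 * 2 * 1
= 128


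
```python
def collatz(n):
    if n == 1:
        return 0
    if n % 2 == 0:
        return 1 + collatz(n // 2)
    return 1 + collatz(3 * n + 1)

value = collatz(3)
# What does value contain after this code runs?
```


collatz(3)
3 is odd -> 3*3+1 = 10 -> collatz(10)
10 is even -> collatz(5)
5 is odd -> 3*5+1 = 16 -> collatz(16)
16 is even -> collatz(8)
8 is even -> collatz(4)
4 is even -> collatz(2)
2 is even -> collatz(1)
Reached 1 after 7 steps
= 7


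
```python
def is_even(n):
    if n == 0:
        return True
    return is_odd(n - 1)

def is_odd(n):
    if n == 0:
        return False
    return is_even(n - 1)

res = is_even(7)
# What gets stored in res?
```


is_even(7)
= is_odd(6)
= is_even(5)
= is_odd(4)
= is_even(3)
= is_odd(2)
= is_even(1)
= is_odd(0)
n == 0: return False
= False


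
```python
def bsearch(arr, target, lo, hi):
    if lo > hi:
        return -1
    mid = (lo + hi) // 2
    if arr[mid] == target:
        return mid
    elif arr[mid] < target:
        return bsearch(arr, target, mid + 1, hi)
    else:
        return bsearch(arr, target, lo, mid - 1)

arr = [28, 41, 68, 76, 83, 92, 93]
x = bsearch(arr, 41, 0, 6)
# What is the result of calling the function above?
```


bsearch(arr, 41, 0, 6)
lo=0, hi=6, mid=3, arr[mid]=76
76 > 41, search left half
lo=0, hi=2, mid=1, arr[mid]=41
arr[1] == 41, found at index 1
= 1
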